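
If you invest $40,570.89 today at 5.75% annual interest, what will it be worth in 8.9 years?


Future value formula: FV = PV × (1 + r)^t
FV = $40,570.89 × (1 + 0.0575)^8.9
FV = $40,570.89 × 1.6447328
FV = $66,728.27

FV = PV × (1 + r)^t = $66,728.27


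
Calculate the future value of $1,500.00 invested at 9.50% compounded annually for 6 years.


Compound interest formula: A = P(1 + r/n)^(nt)
A = $1,500.00 × (1 + 0.095/1)^(1 × 6)
Growth factor: (1 + 0.095/1)^6 = 1.723791
A = $1,500.00 × 1.723791
A = $2,585.69

A = P(1 + r/n)^(nt) = $2,585.69


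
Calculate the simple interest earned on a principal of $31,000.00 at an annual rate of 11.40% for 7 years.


Simple interest formula: I = P × r × t
I = $31,000.00 × 0.114 × 7
I = $24,738.00

I = P × r × t = $24,738.00


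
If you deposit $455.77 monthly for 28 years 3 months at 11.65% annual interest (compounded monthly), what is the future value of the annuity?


Future value of an ordinary annuity: FV = PMT × ((1 + r)^n − 1) / r
Monthly rate r = 0.1165/12 ≈ 0.00970833, n = 339
FV = $455.77 × ((1 + 0.1165/12)^339 − 1) / (0.1165/12)
FV = $455.77 × 2621.447849
FV = $1,194,777.29

FV = PMT × ((1+r)^n - 1)/r = $1,194,777.29


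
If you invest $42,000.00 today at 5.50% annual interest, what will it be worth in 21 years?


Future value formula: FV = PV × (1 + r)^t
FV = $42,000.00 × (1 + 0.055)^21
FV = $42,000.00 × 3.078234
FV = $129,285.83

FV = PV × (1 + r)^t = $129,285.83


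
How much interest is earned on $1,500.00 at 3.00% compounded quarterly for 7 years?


Compound interest earned = final amount − principal.
A = P(1 + r/n)^(nt) = $1,500.00 × (1 + 0.03/4)^(4 × 7) = $1,849.07
Interest = A − P = $1,849.07 − $1,500.00 = $349.07

Interest = A - P = $349.07


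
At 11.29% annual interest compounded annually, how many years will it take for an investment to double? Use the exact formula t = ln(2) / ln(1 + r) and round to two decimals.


Doubling condition: (1 + r)^t = 2
Take ln of both sides: t × ln(1 + r) = ln(2)
t = ln(2) / ln(1 + r)
t = 0.693147 / 0.106969
t = 6.48

t = ln(2) / ln(1 + r) = 6.48 years


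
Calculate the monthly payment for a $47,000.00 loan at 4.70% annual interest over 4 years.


Loan payment formula: PMT = PV × r / (1 − (1 + r)^(−n))
Monthly rate r = 0.047/12 ≈ 0.00391667, n = 48 months
Denominator: 1 − (1 + 0.047/12)^(−48) = 0.171081
PMT = $47,000.00 × (0.047/12) / 0.171081
PMT = $1,076.00 per month

PMT = PV × r / (1-(1+r)^(-n)) = $1,076.00/month


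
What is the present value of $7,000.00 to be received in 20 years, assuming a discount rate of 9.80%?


Present value formula: PV = FV / (1 + r)^t
PV = $7,000.00 / (1 + 0.098)^20
PV = $7,000.00 / 6.487043
PV = $1,079.07

PV = FV / (1 + r)^t = $1,079.07


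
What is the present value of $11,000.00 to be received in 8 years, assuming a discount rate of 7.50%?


Present value formula: PV = FV / (1 + r)^t
PV = $11,000.00 / (1 + 0.075)^8
PV = $11,000.00 / 1.783478
PV = $6,167.72

PV = FV / (1 + r)^t = $6,167.72


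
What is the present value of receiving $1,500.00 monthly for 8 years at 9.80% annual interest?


Present value of an ordinary annuity: PV = PMT × (1 − (1 + r)^(−n)) / r
Monthly rate r = 0.098/12 ≈ 0.00816667, n = 96
PV = $1,500.00 × (1 − (1 + 0.098/12)^(−96)) / (0.098/12)
PV = $1,500.00 × 66.363415
PV = $99,545.12

PV = PMT × (1-(1+r)^(-n))/r = $99,545.12


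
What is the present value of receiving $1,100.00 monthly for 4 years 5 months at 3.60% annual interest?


Present value of an ordinary annuity: PV = PMT × (1 − (1 + r)^(−n)) / r
Monthly rate r = 0.036/12 = 0.003, n = 53
PV = $1,100.00 × (1 − (1 + 0.036/12)^(−53)) / (0.036/12)
PV = $1,100.00 × 48.933528
PV = $53,826.88

PV = PMT × (1-(1+r)^(-n))/r = $53,826.88


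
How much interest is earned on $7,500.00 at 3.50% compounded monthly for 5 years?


Compound interest earned = final amount − principal.
A = P(1 + r/n)^(nt) = $7,500.00 × (1 + 0.035/12)^(12 × 5) = $8,932.07
Interest = A − P = $8,932.07 − $7,500.00 = $1,432.07

Interest = A - P = $1,432.07


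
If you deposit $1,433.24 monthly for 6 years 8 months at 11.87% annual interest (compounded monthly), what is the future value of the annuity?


Future value of an ordinary annuity: FV = PMT × ((1 + r)^n − 1) / r
Monthly rate r = 0.1187/12 ≈ 0.00989167, n = 80
FV = $1,433.24 × ((1 + 0.1187/12)^80 − 1) / (0.1187/12)
FV = $1,433.24 × 121.089226
FV = $173,549.92

FV = PMT × ((1+r)^n - 1)/r = $173,549.92


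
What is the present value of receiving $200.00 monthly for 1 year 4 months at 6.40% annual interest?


Present value of an ordinary annuity: PV = PMT × (1 − (1 + r)^(−n)) / r
Monthly rate r = 0.064/12 ≈ 0.00533333, n = 16
PV = $200.00 × (1 − (1 + 0.064/12)^(−16)) / (0.064/12)
PV = $200.00 × 15.297302
PV = $3,059.46

PV = PMT × (1-(1+r)^(-n))/r = $3,059.46


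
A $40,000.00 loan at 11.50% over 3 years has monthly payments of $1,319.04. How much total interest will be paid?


Total paid over the life of the loan = PMT × n.
Total paid = $1,319.04 × 36 = $47,485.44
Total interest = total paid − principal = $47,485.44 − $40,000.00 = $7,485.44

Total interest = (PMT × n) - PV = $7,485.44


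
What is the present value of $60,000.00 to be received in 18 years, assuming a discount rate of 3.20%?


Present value formula: PV = FV / (1 + r)^t
PV = $60,000.00 / (1 + 0.032)^18
PV = $60,000.00 / 1.762928
PV = $34,034.29

PV = FV / (1 + r)^t = $34,034.29


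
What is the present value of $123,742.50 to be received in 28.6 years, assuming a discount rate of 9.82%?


Present value formula: PV = FV / (1 + r)^t
PV = $123,742.50 / (1 + 0.0982)^28.6
PV = $123,742.50 / 14.570994
PV = $8,492.39

PV = FV / (1 + r)^t = $8,492.39


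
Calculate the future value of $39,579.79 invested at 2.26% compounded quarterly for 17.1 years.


Compound interest formula: A = P(1 + r/n)^(nt)
A = $39,579.79 × (1 + 0.0226/4)^(4 × 17.1)
Growth factor: (1 + 0.0226/4)^68.4 = 1.4701616
A = $39,579.79 × 1.4701616
A = $58,188.69

A = P(1 + r/n)^(nt) = $58,188.69


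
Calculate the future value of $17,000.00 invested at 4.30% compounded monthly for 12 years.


Compound interest formula: A = P(1 + r/n)^(nt)
A = $17,000.00 × (1 + 0.043/12)^(12 × 12)
Growth factor: (1 + 0.043/12)^144 = 1.673769
A = $17,000.00 × 1.673769
A = $28,454.07

A = P(1 + r/n)^(nt) = $28,454.07


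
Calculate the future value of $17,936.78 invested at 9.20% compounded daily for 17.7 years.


Compound interest formula: A = P(1 + r/n)^(nt)
A = $17,936.78 × (1 + 0.092/365)^(365 × 17.7)
Growth factor: (1 + 0.092/365)^6460.5 = 5.094670
A = $17,936.78 × 5.094670
A = $91,381.97

A = P(1 + r/n)^(nt) = $91,381.97


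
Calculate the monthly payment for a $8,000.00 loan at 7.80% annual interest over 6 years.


Loan payment formula: PMT = PV × r / (1 − (1 + r)^(−n))
Monthly rate r = 0.078/12 = 0.0065, n = 72 months
Denominator: 1 − (1 + 0.078/12)^(−72) = 0.372797
PMT = $8,000.00 × (0.078/12) / 0.372797
PMT = $139.49 per month

PMT = PV × r / (1-(1+r)^(-n)) = $139.49/month


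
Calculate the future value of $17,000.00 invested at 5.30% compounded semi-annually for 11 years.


Compound interest formula: A = P(1 + r/n)^(nt)
A = $17,000.00 × (1 + 0.053/2)^(2 × 11)
Growth factor: (1 + 0.053/2)^22 = 1.7778576
A = $17,000.00 × 1.7778576
A = $30,223.58

A = P(1 + r/n)^(nt) = $30,223.58


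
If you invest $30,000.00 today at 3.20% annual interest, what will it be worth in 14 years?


Future value formula: FV = PV × (1 + r)^t
FV = $30,000.00 × (1 + 0.032)^14
FV = $30,000.00 × 1.5542317
FV = $46,626.95

FV = PV × (1 + r)^t = $46,626.95


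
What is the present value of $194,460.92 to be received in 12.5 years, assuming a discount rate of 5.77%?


Present value formula: PV = FV / (1 + r)^t
PV = $194,460.92 / (1 + 0.0577)^12.5
PV = $194,460.92 / 2.0161893
PV = $96,449.73

PV = FV / (1 + r)^t = $96,449.73


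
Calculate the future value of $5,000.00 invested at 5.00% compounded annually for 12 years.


Compound interest formula: A = P(1 + r/n)^(nt)
A = $5,000.00 × (1 + 0.05/1)^(1 × 12)
Growth factor: (1 + 0.05/1)^12 = 1.795856
A = $5,000.00 × 1.795856
A = $8,979.28

A = P(1 + r/n)^(nt) = $8,979.28


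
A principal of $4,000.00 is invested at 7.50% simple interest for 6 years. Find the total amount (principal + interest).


Total amount formula: A = P(1 + rt) = P + P·r·t
Interest: I = P × r × t = $4,000.00 × 0.075 × 6 = $1,800.00
A = P + I = $4,000.00 + $1,800.00 = $5,800.00

A = P + I = P(1 + rt) = $5,800.00


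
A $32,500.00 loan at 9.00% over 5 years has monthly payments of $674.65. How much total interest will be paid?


Total paid over the life of the loan = PMT × n.
Total paid = $674.65 × 60 = $40,479.00
Total interest = total paid − principal = $40,479.00 − $32,500.00 = $7,979.00

Total interest = (PMT × n) - PV = $7,979.00


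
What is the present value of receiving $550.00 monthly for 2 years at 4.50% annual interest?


Present value of an ordinary annuity: PV = PMT × (1 − (1 + r)^(−n)) / r
Monthly rate r = 0.045/12 = 0.00375, n = 24
PV = $550.00 × (1 − (1 + 0.045/12)^(−24)) / (0.045/12)
PV = $550.00 × 22.910656
PV = $12,600.86

PV = PMT × (1-(1+r)^(-n))/r = $12,600.86


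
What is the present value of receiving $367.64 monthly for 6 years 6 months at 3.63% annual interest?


Present value of an ordinary annuity: PV = PMT × (1 − (1 + r)^(−n)) / r
Monthly rate r = 0.0363/12 = 0.003025, n = 78
PV = $367.64 × (1 − (1 + 0.0363/12)^(−78)) / (0.0363/12)
PV = $367.64 × 69.387929
PV = $25,509.78

PV = PMT × (1-(1+r)^(-n))/r = $25,509.78


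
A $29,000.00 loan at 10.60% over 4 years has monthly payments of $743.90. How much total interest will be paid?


Total paid over the life of the loan = PMT × n.
Total paid = $743.90 × 48 = $35,707.20
Total interest = total paid − principal = $35,707.20 − $29,000.00 = $6,707.20

Total interest = (PMT × n) - PV = $6,707.20


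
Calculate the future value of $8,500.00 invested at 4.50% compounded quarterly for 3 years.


Compound interest formula: A = P(1 + r/n)^(nt)
A = $8,500.00 × (1 + 0.045/4)^(4 × 3)
Growth factor: (1 + 0.045/4)^12 = 1.143674
A = $8,500.00 × 1.143674
A = $9,721.23

A = P(1 + r/n)^(nt) = $9,721.23


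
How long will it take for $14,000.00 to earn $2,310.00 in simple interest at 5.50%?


Rearrange the simple interest formula for t:
I = P × r × t  ⇒  t = I / (P × r)
t = $2,310.00 / ($14,000.00 × 0.055)
t = 3

t = I/(P×r) = 3 years


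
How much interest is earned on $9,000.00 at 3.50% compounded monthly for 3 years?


Compound interest earned = final amount − principal.
A = P(1 + r/n)^(nt) = $9,000.00 × (1 + 0.035/12)^(12 × 3) = $9,994.87
Interest = A − P = $9,994.87 − $9,000.00 = $994.87

Interest = A - P = $994.87


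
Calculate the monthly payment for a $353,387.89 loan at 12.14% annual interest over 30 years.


Loan payment formula: PMT = PV × r / (1 − (1 + r)^(−n))
Monthly rate r = 0.1214/12 ≈ 0.01011667, n = 360 months
Denominator: 1 − (1 + 0.1214/12)^(−360) = 0.973316
PMT = $353,387.89 × (0.1214/12) / 0.973316
PMT = $3,673.12 per month

PMT = PV × r / (1-(1+r)^(-n)) = $3,673.12/month


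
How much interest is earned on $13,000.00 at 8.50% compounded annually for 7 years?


Compound interest earned = final amount − principal.
A = P(1 + r/n)^(nt) = $13,000.00 × (1 + 0.085/1)^(1 × 7) = $23,011.85
Interest = A − P = $23,011.85 − $13,000.00 = $10,011.85

Interest = A - P = $10,011.85


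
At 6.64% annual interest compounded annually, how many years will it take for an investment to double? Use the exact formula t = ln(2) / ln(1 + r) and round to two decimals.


Doubling condition: (1 + r)^t = 2
Take ln of both sides: t × ln(1 + r) = ln(2)
t = ln(2) / ln(1 + r)
t = 0.693147 / 0.064288
t = 10.78

t = ln(2) / ln(1 + r) = 10.78 years


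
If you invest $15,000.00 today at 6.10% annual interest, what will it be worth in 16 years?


Future value formula: FV = PV × (1 + r)^t
FV = $15,000.00 × (1 + 0.061)^16
FV = $15,000.00 × 2.5789691
FV = $38,684.54

FV = PV × (1 + r)^t = $38,684.54


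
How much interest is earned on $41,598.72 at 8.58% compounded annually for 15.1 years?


Compound interest earned = final amount − principal.
A = P(1 + r/n)^(nt) = $41,598.72 × (1 + 0.0858/1)^(1 × 15.1) = $144,179.17
Interest = A − P = $144,179.17 − $41,598.72 = $102,580.45

Interest = A - P = $102,580.45


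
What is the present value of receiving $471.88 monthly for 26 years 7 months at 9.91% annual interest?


Present value of an ordinary annuity: PV = PMT × (1 − (1 + r)^(−n)) / r
Monthly rate r = 0.0991/12 ≈ 0.00825833, n = 319
PV = $471.88 × (1 − (1 + 0.0991/12)^(−319)) / (0.0991/12)
PV = $471.88 × 112.305715
PV = $52,994.82

PV = PMT × (1-(1+r)^(-n))/r = $52,994.82


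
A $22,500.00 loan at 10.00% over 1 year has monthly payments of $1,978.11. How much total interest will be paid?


Total paid over the life of the loan = PMT × n.
Total paid = $1,978.11 × 12 = $23,737.32
Total interest = total paid − principal = $23,737.32 − $22,500.00 = $1,237.32

Total interest = (PMT × n) - PV = $1,237.32


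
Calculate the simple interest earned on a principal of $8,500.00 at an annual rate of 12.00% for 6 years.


Simple interest formula: I = P × r × t
I = $8,500.00 × 0.12 × 6
I = $6,120.00

I = P × r × t = $6,120.00


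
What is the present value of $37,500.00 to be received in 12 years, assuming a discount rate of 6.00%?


Present value formula: PV = FV / (1 + r)^t
PV = $37,500.00 / (1 + 0.06)^12
PV = $37,500.00 / 2.0121965
PV = $18,636.35

PV = FV / (1 + r)^t = $18,636.35


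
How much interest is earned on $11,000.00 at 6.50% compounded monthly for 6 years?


Compound interest earned = final amount − principal.
A = P(1 + r/n)^(nt) = $11,000.00 × (1 + 0.065/12)^(12 × 6) = $16,229.70
Interest = A − P = $16,229.70 − $11,000.00 = $5,229.70

Interest = A - P = $5,229.70


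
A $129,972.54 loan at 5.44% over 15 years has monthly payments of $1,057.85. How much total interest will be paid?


Total paid over the life of the loan = PMT × n.
Total paid = $1,057.85 × 180 = $190,413.00
Total interest = total paid − principal = $190,413.00 − $129,972.54 = $60,440.46

Total interest = (PMT × n) - PV = $60,440.46


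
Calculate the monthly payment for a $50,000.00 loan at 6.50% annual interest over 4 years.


Loan payment formula: PMT = PV × r / (1 − (1 + r)^(−n))
Monthly rate r = 0.065/12 ≈ 0.00541667, n = 48 months
Denominator: 1 − (1 + 0.065/12)^(−48) = 0.228407
PMT = $50,000.00 × (0.065/12) / 0.228407
PMT = $1,185.75 per month

PMT = PV × r / (1-(1+r)^(-n)) = $1,185.75/month


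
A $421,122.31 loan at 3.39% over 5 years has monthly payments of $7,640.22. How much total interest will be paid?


Total paid over the life of the loan = PMT × n.
Total paid = $7,640.22 × 60 = $458,413.20
Total interest = total paid − principal = $458,413.20 − $421,122.31 = $37,290.89

Total interest = (PMT × n) - PV = $37,290.89


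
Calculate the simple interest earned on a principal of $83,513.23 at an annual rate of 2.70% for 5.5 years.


Simple interest formula: I = P × r × t
I = $83,513.23 × 0.027 × 5.5
I = $12,401.71

I = P × r × t = $12,401.71


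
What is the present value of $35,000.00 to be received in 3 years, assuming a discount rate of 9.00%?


Present value formula: PV = FV / (1 + r)^t
PV = $35,000.00 / (1 + 0.09)^3
PV = $35,000.00 / 1.295029
PV = $27,026.42

PV = FV / (1 + r)^t = $27,026.42


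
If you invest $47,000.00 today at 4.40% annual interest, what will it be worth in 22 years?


Future value formula: FV = PV × (1 + r)^t
FV = $47,000.00 × (1 + 0.044)^22
FV = $47,000.00 × 2.5787603
FV = $121,201.73

FV = PV × (1 + r)^t = $121,201.73


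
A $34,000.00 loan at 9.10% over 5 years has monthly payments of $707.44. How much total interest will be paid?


Total paid over the life of the loan = PMT × n.
Total paid = $707.44 × 60 = $42,446.40
Total interest = total paid − principal = $42,446.40 − $34,000.00 = $8,446.40

Total interest = (PMT × n) - PV = $8,446.40


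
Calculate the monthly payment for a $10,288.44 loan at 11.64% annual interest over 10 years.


Loan payment formula: PMT = PV × r / (1 − (1 + r)^(−n))
Monthly rate r = 0.1164/12 = 0.0097, n = 120 months
Denominator: 1 − (1 + 0.1164/12)^(−120) = 0.686009
PMT = $10,288.44 × (0.1164/12) / 0.686009
PMT = $145.48 per month

PMT = PV × r / (1-(1+r)^(-n)) = $145.48/month


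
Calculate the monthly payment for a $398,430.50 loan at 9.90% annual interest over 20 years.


Loan payment formula: PMT = PV × r / (1 − (1 + r)^(−n))
Monthly rate r = 0.099/12 = 0.00825, n = 240 months
Denominator: 1 − (1 + 0.099/12)^(−240) = 0.860805
PMT = $398,430.50 × (0.099/12) / 0.860805
PMT = $3,818.58 per month

PMT = PV × r / (1-(1+r)^(-n)) = $3,818.58/month


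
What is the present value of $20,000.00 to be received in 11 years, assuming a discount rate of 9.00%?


Present value formula: PV = FV / (1 + r)^t
PV = $20,000.00 / (1 + 0.09)^11
PV = $20,000.00 / 2.580426
PV = $7,750.66

PV = FV / (1 + r)^t = $7,750.66


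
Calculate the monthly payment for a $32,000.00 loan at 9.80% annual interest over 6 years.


Loan payment formula: PMT = PV × r / (1 − (1 + r)^(−n))
Monthly rate r = 0.098/12 ≈ 0.00816667, n = 72 months
Denominator: 1 − (1 + 0.098/12)^(−72) = 0.443235
PMT = $32,000.00 × (0.098/12) / 0.443235
PMT = $589.60 per month

PMT = PV × r / (1-(1+r)^(-n)) = $589.60/month


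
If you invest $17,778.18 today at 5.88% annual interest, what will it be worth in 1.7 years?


Future value formula: FV = PV × (1 + r)^t
FV = $17,778.18 × (1 + 0.0588)^1.7
FV = $17,778.18 × 1.1020053
FV = $19,591.65

FV = PV × (1 + r)^t = $19,591.65


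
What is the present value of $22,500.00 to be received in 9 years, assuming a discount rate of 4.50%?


Present value formula: PV = FV / (1 + r)^t
PV = $22,500.00 / (1 + 0.045)^9
PV = $22,500.00 / 1.486095
PV = $15,140.35

PV = FV / (1 + r)^t = $15,140.35


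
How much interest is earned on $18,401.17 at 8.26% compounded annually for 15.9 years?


Compound interest earned = final amount − principal.
A = P(1 + r/n)^(nt) = $18,401.17 × (1 + 0.0826/1)^(1 × 15.9) = $64,996.06
Interest = A − P = $64,996.06 − $18,401.17 = $46,594.89

Interest = A - P = $46,594.89


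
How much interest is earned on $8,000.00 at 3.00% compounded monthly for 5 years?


Compound interest earned = final amount − principal.
A = P(1 + r/n)^(nt) = $8,000.00 × (1 + 0.03/12)^(12 × 5) = $9,292.93
Interest = A − P = $9,292.93 − $8,000.00 = $1,292.93

Interest = A - P = $1,292.93


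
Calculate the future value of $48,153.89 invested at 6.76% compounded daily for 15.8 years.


Compound interest formula: A = P(1 + r/n)^(nt)
A = $48,153.89 × (1 + 0.0676/365)^(365 × 15.8)
Growth factor: (1 + 0.0676/365)^5767 = 2.9094996
A = $48,153.89 × 2.9094996
A = $140,103.72

A = P(1 + r/n)^(nt) = $140,103.72


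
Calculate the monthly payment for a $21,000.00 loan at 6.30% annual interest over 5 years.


Loan payment formula: PMT = PV × r / (1 − (1 + r)^(−n))
Monthly rate r = 0.063/12 = 0.00525, n = 60 months
Denominator: 1 − (1 + 0.063/12)^(−60) = 0.269610
PMT = $21,000.00 × (0.063/12) / 0.269610
PMT = $408.92 per month

PMT = PV × r / (1-(1+r)^(-n)) = $408.92/month


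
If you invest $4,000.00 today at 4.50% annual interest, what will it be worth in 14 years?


Future value formula: FV = PV × (1 + r)^t
FV = $4,000.00 × (1 + 0.045)^14
FV = $4,000.00 × 1.851945
FV = $7,407.78

FV = PV × (1 + r)^t = $7,407.78


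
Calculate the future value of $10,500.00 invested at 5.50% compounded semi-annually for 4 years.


Compound interest formula: A = P(1 + r/n)^(nt)
A = $10,500.00 × (1 + 0.055/2)^(2 × 4)
Growth factor: (1 + 0.055/2)^8 = 1.242381
A = $10,500.00 × 1.242381
A = $13,045.00

A = P(1 + r/n)^(nt) = $13,045.00


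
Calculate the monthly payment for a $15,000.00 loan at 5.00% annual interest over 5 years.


Loan payment formula: PMT = PV × r / (1 − (1 + r)^(−n))
Monthly rate r = 0.05/12 ≈ 0.00416667, n = 60 months
Denominator: 1 − (1 + 0.05/12)^(−60) = 0.220795
PMT = $15,000.00 × (0.05/12) / 0.220795
PMT = $283.07 per month

PMT = PV × r / (1-(1+r)^(-n)) = $283.07/month


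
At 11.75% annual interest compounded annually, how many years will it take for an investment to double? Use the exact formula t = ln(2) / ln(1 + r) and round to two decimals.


Doubling condition: (1 + r)^t = 2
Take ln of both sides: t × ln(1 + r) = ln(2)
t = ln(2) / ln(1 + r)
t = 0.693147 / 0.111094
t = 6.24

t = ln(2) / ln(1 + r) = 6.24 years


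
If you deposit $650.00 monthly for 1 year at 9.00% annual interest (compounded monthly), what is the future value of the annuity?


Future value of an ordinary annuity: FV = PMT × ((1 + r)^n − 1) / r
Monthly rate r = 0.09/12 = 0.0075, n = 12
FV = $650.00 × ((1 + 0.09/12)^12 − 1) / (0.09/12)
FV = $650.00 × 12.507586
FV = $8,129.93

FV = PMT × ((1+r)^n - 1)/r = $8,129.93


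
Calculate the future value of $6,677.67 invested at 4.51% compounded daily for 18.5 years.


Compound interest formula: A = P(1 + r/n)^(nt)
A = $6,677.67 × (1 + 0.0451/365)^(365 × 18.5)
Growth factor: (1 + 0.0451/365)^6752.5 = 2.3031977
A = $6,677.67 × 2.3031977
A = $15,379.99

A = P(1 + r/n)^(nt) = $15,379.99


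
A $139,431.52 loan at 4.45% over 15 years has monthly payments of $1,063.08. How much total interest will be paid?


Total paid over the life of the loan = PMT × n.
Total paid = $1,063.08 × 180 = $191,354.40
Total interest = total paid − principal = $191,354.40 − $139,431.52 = $51,922.88

Total interest = (PMT × n) - PV = $51,922.88


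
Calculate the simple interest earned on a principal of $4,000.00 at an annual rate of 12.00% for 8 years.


Simple interest formula: I = P × r × t
I = $4,000.00 × 0.12 × 8
I = $3,840.00

I = P × r × t = $3,840.00


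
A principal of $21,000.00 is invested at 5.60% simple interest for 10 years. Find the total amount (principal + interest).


Total amount formula: A = P(1 + rt) = P + P·r·t
Interest: I = P × r × t = $21,000.00 × 0.056 × 10 = $11,760.00
A = P + I = $21,000.00 + $11,760.00 = $32,760.00

A = P + I = P(1 + rt) = $32,760.00


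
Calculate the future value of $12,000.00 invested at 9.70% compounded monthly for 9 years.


Compound interest formula: A = P(1 + r/n)^(nt)
A = $12,000.00 × (1 + 0.097/12)^(12 × 9)
Growth factor: (1 + 0.097/12)^108 = 2.385695
A = $12,000.00 × 2.385695
A = $28,628.34

A = P(1 + r/n)^(nt) = $28,628.34


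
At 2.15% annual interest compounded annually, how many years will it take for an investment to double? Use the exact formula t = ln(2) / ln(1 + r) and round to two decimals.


Doubling condition: (1 + r)^t = 2
Take ln of both sides: t × ln(1 + r) = ln(2)
t = ln(2) / ln(1 + r)
t = 0.693147 / 0.021272
t = 32.58

t = ln(2) / ln(1 + r) = 32.58 years


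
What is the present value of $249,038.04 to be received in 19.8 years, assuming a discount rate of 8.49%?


Present value formula: PV = FV / (1 + r)^t
PV = $249,038.04 / (1 + 0.0849)^19.8
PV = $249,038.04 / 5.020145
PV = $49,607.74

PV = FV / (1 + r)^t = $49,607.74


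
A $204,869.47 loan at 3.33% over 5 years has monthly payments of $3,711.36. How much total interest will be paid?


Total paid over the life of the loan = PMT × n.
Total paid = $3,711.36 × 60 = $222,681.60
Total interest = total paid − principal = $222,681.60 − $204,869.47 = $17,812.13

Total interest = (PMT × n) - PV = $17,812.13


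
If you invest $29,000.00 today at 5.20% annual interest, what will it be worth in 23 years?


Future value formula: FV = PV × (1 + r)^t
FV = $29,000.00 × (1 + 0.052)^23
FV = $29,000.00 × 3.208943
FV = $93,059.35

FV = PV × (1 + r)^t = $93,059.35


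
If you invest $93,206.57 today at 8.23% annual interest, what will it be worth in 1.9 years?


Future value formula: FV = PV × (1 + r)^t
FV = $93,206.57 × (1 + 0.0823)^1.9
FV = $93,206.57 × 1.1621456
FV = $108,319.61

FV = PV × (1 + r)^t = $108,319.61


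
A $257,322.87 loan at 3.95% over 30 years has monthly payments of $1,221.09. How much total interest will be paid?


Total paid over the life of the loan = PMT × n.
Total paid = $1,221.09 × 360 = $439,592.40
Total interest = total paid − principal = $439,592.40 − $257,322.87 = $182,269.53

Total interest = (PMT × n) - PV = $182,269.53


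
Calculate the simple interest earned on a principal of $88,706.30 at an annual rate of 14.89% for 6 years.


Simple interest formula: I = P × r × t
I = $88,706.30 × 0.1489 × 6
I = $79,250.21

I = P × r × t = $79,250.21


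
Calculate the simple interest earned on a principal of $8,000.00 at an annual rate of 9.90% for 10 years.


Simple interest formula: I = P × r × t
I = $8,000.00 × 0.099 × 10
I = $7,920.00

I = P × r × t = $7,920.00


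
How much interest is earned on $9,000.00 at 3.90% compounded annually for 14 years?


Compound interest earned = final amount − principal.
A = P(1 + r/n)^(nt) = $9,000.00 × (1 + 0.039/1)^(1 × 14) = $15,376.59
Interest = A − P = $15,376.59 − $9,000.00 = $6,376.59

Interest = A - P = $6,376.59


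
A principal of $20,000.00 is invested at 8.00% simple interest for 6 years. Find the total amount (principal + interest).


Total amount formula: A = P(1 + rt) = P + P·r·t
Interest: I = P × r × t = $20,000.00 × 0.08 × 6 = $9,600.00
A = P + I = $20,000.00 + $9,600.00 = $29,600.00

A = P + I = P(1 + rt) = $29,600.00


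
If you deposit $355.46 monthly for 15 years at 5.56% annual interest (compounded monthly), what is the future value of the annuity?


Future value of an ordinary annuity: FV = PMT × ((1 + r)^n − 1) / r
Monthly rate r = 0.0556/12 ≈ 0.00463333, n = 180
FV = $355.46 × ((1 + 0.0556/12)^180 − 1) / (0.0556/12)
FV = $355.46 × 280.161079
FV = $99,586.06

FV = PMT × ((1+r)^n - 1)/r = $99,586.06


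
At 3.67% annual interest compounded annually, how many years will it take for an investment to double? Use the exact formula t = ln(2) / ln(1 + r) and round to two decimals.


Doubling condition: (1 + r)^t = 2
Take ln of both sides: t × ln(1 + r) = ln(2)
t = ln(2) / ln(1 + r)
t = 0.693147 / 0.036043
t = 19.23

t = ln(2) / ln(1 + r) = 19.23 years


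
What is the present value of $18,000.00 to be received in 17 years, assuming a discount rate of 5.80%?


Present value formula: PV = FV / (1 + r)^t
PV = $18,000.00 / (1 + 0.058)^17
PV = $18,000.00 / 2.6076923
PV = $6,902.65

PV = FV / (1 + r)^t = $6,902.65


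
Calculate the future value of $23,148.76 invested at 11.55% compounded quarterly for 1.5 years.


Compound interest formula: A = P(1 + r/n)^(nt)
A = $23,148.76 × (1 + 0.1155/4)^(4 × 1.5)
Growth factor: (1 + 0.1155/4)^6 = 1.1862485
A = $23,148.76 × 1.1862485
A = $27,460.18

A = P(1 + r/n)^(nt) = $27,460.18


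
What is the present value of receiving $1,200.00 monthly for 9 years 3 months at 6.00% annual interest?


Present value of an ordinary annuity: PV = PMT × (1 − (1 + r)^(−n)) / r
Monthly rate r = 0.06/12 = 0.005, n = 111
PV = $1,200.00 × (1 − (1 + 0.06/12)^(−111)) / (0.06/12)
PV = $1,200.00 × 85.026662
PV = $102,031.99

PV = PMT × (1-(1+r)^(-n))/r = $102,031.99


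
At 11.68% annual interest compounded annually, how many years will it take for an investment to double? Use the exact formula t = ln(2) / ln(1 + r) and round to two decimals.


Doubling condition: (1 + r)^t = 2
Take ln of both sides: t × ln(1 + r) = ln(2)
t = ln(2) / ln(1 + r)
t = 0.693147 / 0.110467
t = 6.27

t = ln(2) / ln(1 + r) = 6.27 years


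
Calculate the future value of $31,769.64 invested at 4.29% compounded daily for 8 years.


Compound interest formula: A = P(1 + r/n)^(nt)
A = $31,769.64 × (1 + 0.0429/365)^(365 × 8)
Growth factor: (1 + 0.0429/365)^2920 = 1.4094222
A = $31,769.64 × 1.4094222
A = $44,776.84

A = P(1 + r/n)^(nt) = $44,776.84


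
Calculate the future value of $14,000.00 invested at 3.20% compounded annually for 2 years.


Compound interest formula: A = P(1 + r/n)^(nt)
A = $14,000.00 × (1 + 0.032/1)^(1 × 2)
Growth factor: (1 + 0.032/1)^2 = 1.065024
A = $14,000.00 × 1.065024
A = $14,910.34

A = P(1 + r/n)^(nt) = $14,910.34


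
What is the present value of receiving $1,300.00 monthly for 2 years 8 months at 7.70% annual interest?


Present value of an ordinary annuity: PV = PMT × (1 − (1 + r)^(−n)) / r
Monthly rate r = 0.077/12 ≈ 0.00641667, n = 32
PV = $1,300.00 × (1 − (1 + 0.077/12)^(−32)) / (0.077/12)
PV = $1,300.00 × 28.845164
PV = $37,498.71

PV = PMT × (1-(1+r)^(-n))/r = $37,498.71


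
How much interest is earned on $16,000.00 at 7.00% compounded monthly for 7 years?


Compound interest earned = final amount − principal.
A = P(1 + r/n)^(nt) = $16,000.00 × (1 + 0.07/12)^(12 × 7) = $26,079.90
Interest = A − P = $26,079.90 − $16,000.00 = $10,079.90

Interest = A - P = $10,079.90


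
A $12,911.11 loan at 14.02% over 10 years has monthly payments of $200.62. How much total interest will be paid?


Total paid over the life of the loan = PMT × n.
Total paid = $200.62 × 120 = $24,074.40
Total interest = total paid − principal = $24,074.40 − $12,911.11 = $11,163.29

Total interest = (PMT × n) - PV = $11,163.29


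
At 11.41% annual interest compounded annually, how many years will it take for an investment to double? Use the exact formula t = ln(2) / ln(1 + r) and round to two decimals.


Doubling condition: (1 + r)^t = 2
Take ln of both sides: t × ln(1 + r) = ln(2)
t = ln(2) / ln(1 + r)
t = 0.693147 / 0.108047
t = 6.42

t = ln(2) / ln(1 + r) = 6.42 years


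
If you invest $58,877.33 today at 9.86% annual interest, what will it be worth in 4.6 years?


Future value formula: FV = PV × (1 + r)^t
FV = $58,877.33 × (1 + 0.0986)^4.6
FV = $58,877.33 × 1.54121113
FV = $90,742.40

FV = PV × (1 + r)^t = $90,742.40


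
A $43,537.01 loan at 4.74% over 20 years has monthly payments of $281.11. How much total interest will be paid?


Total paid over the life of the loan = PMT × n.
Total paid = $281.11 × 240 = $67,466.40
Total interest = total paid − principal = $67,466.40 − $43,537.01 = $23,929.39

Total interest = (PMT × n) - PV = $23,929.39


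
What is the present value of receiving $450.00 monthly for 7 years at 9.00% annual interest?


Present value of an ordinary annuity: PV = PMT × (1 − (1 + r)^(−n)) / r
Monthly rate r = 0.09/12 = 0.0075, n = 84
PV = $450.00 × (1 − (1 + 0.09/12)^(−84)) / (0.09/12)
PV = $450.00 × 62.153965
PV = $27,969.28

PV = PMT × (1-(1+r)^(-n))/r = $27,969.28


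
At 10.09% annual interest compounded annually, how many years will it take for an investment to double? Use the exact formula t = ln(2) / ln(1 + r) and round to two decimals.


Doubling condition: (1 + r)^t = 2
Take ln of both sides: t × ln(1 + r) = ln(2)
t = ln(2) / ln(1 + r)
t = 0.693147 / 0.096128
t = 7.21

t = ln(2) / ln(1 + r) = 7.21 years


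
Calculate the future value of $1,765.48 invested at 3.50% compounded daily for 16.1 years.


Compound interest formula: A = P(1 + r/n)^(nt)
A = $1,765.48 × (1 + 0.035/365)^(365 × 16.1)
Growth factor: (1 + 0.035/365)^5876.5 = 1.756763
A = $1,765.48 × 1.756763
A = $3,101.53

A = P(1 + r/n)^(nt) = $3,101.53


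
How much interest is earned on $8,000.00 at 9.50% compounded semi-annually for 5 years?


Compound interest earned = final amount − principal.
A = P(1 + r/n)^(nt) = $8,000.00 × (1 + 0.095/2)^(2 × 5) = $12,724.19
Interest = A − P = $12,724.19 − $8,000.00 = $4,724.19

Interest = A - P = $4,724.19


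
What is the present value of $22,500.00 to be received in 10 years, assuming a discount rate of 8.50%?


Present value formula: PV = FV / (1 + r)^t
PV = $22,500.00 / (1 + 0.085)^10
PV = $22,500.00 / 2.260983
PV = $9,951.42

PV = FV / (1 + r)^t = $9,951.42


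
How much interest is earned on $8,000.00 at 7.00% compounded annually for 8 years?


Compound interest earned = final amount − principal.
A = P(1 + r/n)^(nt) = $8,000.00 × (1 + 0.07/1)^(1 × 8) = $13,745.49
Interest = A − P = $13,745.49 − $8,000.00 = $5,745.49

Interest = A - P = $5,745.49


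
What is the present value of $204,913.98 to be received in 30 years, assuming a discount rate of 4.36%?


Present value formula: PV = FV / (1 + r)^t
PV = $204,913.98 / (1 + 0.0436)^30
PV = $204,913.98 / 3.5976765
PV = $56,957.31

PV = FV / (1 + r)^t = $56,957.31


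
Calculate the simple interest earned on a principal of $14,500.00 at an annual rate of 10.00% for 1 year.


Simple interest formula: I = P × r × t
I = $14,500.00 × 0.1 × 1
I = $1,450.00

I = P × r × t = $1,450.00


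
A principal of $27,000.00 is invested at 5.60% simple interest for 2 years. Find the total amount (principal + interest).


Total amount formula: A = P(1 + rt) = P + P·r·t
Interest: I = P × r × t = $27,000.00 × 0.056 × 2 = $3,024.00
A = P + I = $27,000.00 + $3,024.00 = $30,024.00

A = P + I = P(1 + rt) = $30,024.00


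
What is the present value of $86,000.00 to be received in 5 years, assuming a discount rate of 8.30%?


Present value formula: PV = FV / (1 + r)^t
PV = $86,000.00 / (1 + 0.083)^5
PV = $86,000.00 / 1.489849
PV = $57,723.97

PV = FV / (1 + r)^t = $57,723.97


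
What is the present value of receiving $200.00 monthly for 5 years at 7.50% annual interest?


Present value of an ordinary annuity: PV = PMT × (1 − (1 + r)^(−n)) / r
Monthly rate r = 0.075/12 = 0.00625, n = 60
PV = $200.00 × (1 − (1 + 0.075/12)^(−60)) / (0.075/12)
PV = $200.00 × 49.905308
PV = $9,981.06

PV = PMT × (1-(1+r)^(-n))/r = $9,981.06


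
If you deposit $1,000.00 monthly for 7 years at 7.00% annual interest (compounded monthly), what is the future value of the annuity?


Future value of an ordinary annuity: FV = PMT × ((1 + r)^n − 1) / r
Monthly rate r = 0.07/12 ≈ 0.00583333, n = 84
FV = $1,000.00 × ((1 + 0.07/12)^84 − 1) / (0.07/12)
FV = $1,000.00 × 107.998981
FV = $107,998.98

FV = PMT × ((1+r)^n - 1)/r = $107,998.98


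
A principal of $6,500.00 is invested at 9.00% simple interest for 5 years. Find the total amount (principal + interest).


Total amount formula: A = P(1 + rt) = P + P·r·t
Interest: I = P × r × t = $6,500.00 × 0.09 × 5 = $2,925.00
A = P + I = $6,500.00 + $2,925.00 = $9,425.00

A = P + I = P(1 + rt) = $9,425.00


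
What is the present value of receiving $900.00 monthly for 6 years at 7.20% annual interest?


Present value of an ordinary annuity: PV = PMT × (1 − (1 + r)^(−n)) / r
Monthly rate r = 0.072/12 = 0.006, n = 72
PV = $900.00 × (1 − (1 + 0.072/12)^(−72)) / (0.072/12)
PV = $900.00 × 58.325343
PV = $52,492.81

PV = PMT × (1-(1+r)^(-n))/r = $52,492.81


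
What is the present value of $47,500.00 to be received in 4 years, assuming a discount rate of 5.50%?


Present value formula: PV = FV / (1 + r)^t
PV = $47,500.00 / (1 + 0.055)^4
PV = $47,500.00 / 1.23882465
PV = $38,342.80

PV = FV / (1 + r)^t = $38,342.80


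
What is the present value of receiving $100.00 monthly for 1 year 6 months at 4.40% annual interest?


Present value of an ordinary annuity: PV = PMT × (1 − (1 + r)^(−n)) / r
Monthly rate r = 0.044/12 ≈ 0.00366667, n = 18
PV = $100.00 × (1 − (1 + 0.044/12)^(−18)) / (0.044/12)
PV = $100.00 × 17.388036
PV = $1,738.80

PV = PMT × (1-(1+r)^(-n))/r = $1,738.80


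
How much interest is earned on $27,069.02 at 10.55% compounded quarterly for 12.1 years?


Compound interest earned = final amount − principal.
A = P(1 + r/n)^(nt) = $27,069.02 × (1 + 0.1055/4)^(4 × 12.1) = $95,430.26
Interest = A − P = $95,430.26 − $27,069.02 = $68,361.24

Interest = A - P = $68,361.24


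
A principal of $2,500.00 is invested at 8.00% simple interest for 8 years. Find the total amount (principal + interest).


Total amount formula: A = P(1 + rt) = P + P·r·t
Interest: I = P × r × t = $2,500.00 × 0.08 × 8 = $1,600.00
A = P + I = $2,500.00 + $1,600.00 = $4,100.00

A = P + I = P(1 + rt) = $4,100.00


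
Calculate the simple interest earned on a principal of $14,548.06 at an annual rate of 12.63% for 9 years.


Simple interest formula: I = P × r × t
I = $14,548.06 × 0.1263 × 9
I = $16,536.78

I = P × r × t = $16,536.78


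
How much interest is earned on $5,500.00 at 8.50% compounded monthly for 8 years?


Compound interest earned = final amount − principal.
A = P(1 + r/n)^(nt) = $5,500.00 × (1 + 0.085/12)^(12 × 8) = $10,830.34
Interest = A − P = $10,830.34 − $5,500.00 = $5,330.34

Interest = A - P = $5,330.34


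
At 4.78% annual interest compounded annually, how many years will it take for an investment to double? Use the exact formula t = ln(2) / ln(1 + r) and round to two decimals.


Doubling condition: (1 + r)^t = 2
Take ln of both sides: t × ln(1 + r) = ln(2)
t = ln(2) / ln(1 + r)
t = 0.693147 / 0.046693
t = 14.84

t = ln(2) / ln(1 + r) = 14.84 years


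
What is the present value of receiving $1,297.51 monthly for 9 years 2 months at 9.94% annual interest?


Present value of an ordinary annuity: PV = PMT × (1 − (1 + r)^(−n)) / r
Monthly rate r = 0.0994/12 ≈ 0.00828333, n = 110
PV = $1,297.51 × (1 − (1 + 0.0994/12)^(−110)) / (0.0994/12)
PV = $1,297.51 × 72.004026
PV = $93,425.94

PV = PMT × (1-(1+r)^(-n))/r = $93,425.94


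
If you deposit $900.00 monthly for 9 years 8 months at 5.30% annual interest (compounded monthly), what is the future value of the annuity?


Future value of an ordinary annuity: FV = PMT × ((1 + r)^n − 1) / r
Monthly rate r = 0.053/12 ≈ 0.00441667, n = 116
FV = $900.00 × ((1 + 0.053/12)^116 − 1) / (0.053/12)
FV = $900.00 × 151.086679
FV = $135,978.01

FV = PMT × ((1+r)^n - 1)/r = $135,978.01


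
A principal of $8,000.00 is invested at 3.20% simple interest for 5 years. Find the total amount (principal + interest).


Total amount formula: A = P(1 + rt) = P + P·r·t
Interest: I = P × r × t = $8,000.00 × 0.032 × 5 = $1,280.00
A = P + I = $8,000.00 + $1,280.00 = $9,280.00

A = P + I = P(1 + rt) = $9,280.00


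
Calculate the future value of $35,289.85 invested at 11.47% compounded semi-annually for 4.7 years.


Compound interest formula: A = P(1 + r/n)^(nt)
A = $35,289.85 × (1 + 0.1147/2)^(2 × 4.7)
Growth factor: (1 + 0.1147/2)^9.4 = 1.689104
A = $35,289.85 × 1.689104
A = $59,608.23

A = P(1 + r/n)^(nt) = $59,608.23


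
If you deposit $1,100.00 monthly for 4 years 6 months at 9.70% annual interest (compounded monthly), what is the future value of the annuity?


Future value of an ordinary annuity: FV = PMT × ((1 + r)^n − 1) / r
Monthly rate r = 0.097/12 ≈ 0.00808333, n = 54
FV = $1,100.00 × ((1 + 0.097/12)^54 − 1) / (0.097/12)
FV = $1,100.00 × 67.369429
FV = $74,106.37

FV = PMT × ((1+r)^n - 1)/r = $74,106.37


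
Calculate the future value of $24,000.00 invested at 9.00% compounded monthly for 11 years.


Compound interest formula: A = P(1 + r/n)^(nt)
A = $24,000.00 × (1 + 0.09/12)^(12 × 11)
Growth factor: (1 + 0.09/12)^132 = 2.6813113
A = $24,000.00 × 2.6813113
A = $64,351.47

A = P(1 + r/n)^(nt) = $64,351.47


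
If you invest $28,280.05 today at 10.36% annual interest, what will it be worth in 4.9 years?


Future value formula: FV = PV × (1 + r)^t
FV = $28,280.05 × (1 + 0.1036)^4.9
FV = $28,280.05 × 1.6209786
FV = $45,841.36

FV = PV × (1 + r)^t = $45,841.36


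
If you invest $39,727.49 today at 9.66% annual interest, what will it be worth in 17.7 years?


Future value formula: FV = PV × (1 + r)^t
FV = $39,727.49 × (1 + 0.0966)^17.7
FV = $39,727.49 × 5.11509702
FV = $203,209.97

FV = PV × (1 + r)^t = $203,209.97
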